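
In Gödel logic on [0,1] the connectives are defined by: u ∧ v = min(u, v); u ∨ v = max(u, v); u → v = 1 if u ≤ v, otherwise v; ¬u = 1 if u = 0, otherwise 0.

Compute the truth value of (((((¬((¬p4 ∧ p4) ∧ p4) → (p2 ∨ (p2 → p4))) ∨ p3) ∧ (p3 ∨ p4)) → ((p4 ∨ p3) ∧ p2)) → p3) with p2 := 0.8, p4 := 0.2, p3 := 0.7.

¬p4: Gödel ¬ of 0.2 = 0 (operand ≠ 0)
(¬p4 ∧ p4) = min(0, 0.2) = 0
((¬p4 ∧ p4) ∧ p4) = min(0, 0.2) = 0
¬((¬p4 ∧ p4) ∧ p4): Gödel ¬ of 0 = 1 (operand is 0)
(p2 → p4): 0.8 > 0.2, so result = 0.2
(p2 ∨ (p2 → p4)) = max(0.8, 0.2) = 0.8
(¬((¬p4 ∧ p4) ∧ p4) → (p2 ∨ (p2 → p4))): 1 > 0.8, so result = 0.8
((¬((¬p4 ∧ p4) ∧ p4) → (p2 ∨ (p2 → p4))) ∨ p3) = max(0.8, 0.7) = 0.8
(p3 ∨ p4) = max(0.7, 0.2) = 0.7
(((¬((¬p4 ∧ p4) ∧ p4) → (p2 ∨ (p2 → p4))) ∨ p3) ∧ (p3 ∨ p4)) = min(0.8, 0.7) = 0.7
(p4 ∨ p3) = max(0.2, 0.7) = 0.7
((p4 ∨ p3) ∧ p2) = min(0.7, 0.8) = 0.7
((((¬((¬p4 ∧ p4) ∧ p4) → (p2 ∨ (p2 → p4))) ∨ p3) ∧ (p3 ∨ p4)) → ((p4 ∨ p3) ∧ p2)): 0.7 ≤ 0.7, so result = 1
(((((¬((¬p4 ∧ p4) ∧ p4) → (p2 ∨ (p2 → p4))) ∨ p3) ∧ (p3 ∨ p4)) → ((p4 ∨ p3) ∧ p2)) → p3): 1 > 0.7, so result = 0.7

0.70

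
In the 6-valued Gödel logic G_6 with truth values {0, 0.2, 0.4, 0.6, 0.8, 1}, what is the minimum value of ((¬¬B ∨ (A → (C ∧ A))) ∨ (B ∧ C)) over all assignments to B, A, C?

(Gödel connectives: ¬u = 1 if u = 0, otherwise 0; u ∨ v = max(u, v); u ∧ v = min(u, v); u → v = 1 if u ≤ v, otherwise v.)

The minimum is attained at B = 0, A = 0.2, C = 0:
  ¬B: Gödel ¬ of 0 = 1 (operand is 0)
  ¬¬B: Gödel ¬ of 1 = 0 (operand ≠ 0)
  (C ∧ A) = min(0, 0.2) = 0
  (A → (C ∧ A)): 0.2 > 0, so result = 0
  (¬¬B ∨ (A → (C ∧ A))) = max(0, 0) = 0
  (B ∧ C) = min(0, 0) = 0
  ((¬¬B ∨ (A → (C ∧ A))) ∨ (B ∧ C)) = max(0, 0) = 0
Checking all 216 assignments confirms none give a value below 0.00.

0.00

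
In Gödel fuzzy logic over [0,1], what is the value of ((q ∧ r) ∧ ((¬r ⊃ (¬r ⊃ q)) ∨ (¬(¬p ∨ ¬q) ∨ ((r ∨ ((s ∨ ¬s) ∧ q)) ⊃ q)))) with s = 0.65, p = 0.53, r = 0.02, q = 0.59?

0.02

(q ∧ r) = min(0.59, 0.02) = 0.02
¬r: Gödel ¬ of 0.02 = 0 (operand ≠ 0)
¬r: Gödel ¬ of 0.02 = 0 (operand ≠ 0)
(¬r ⊃ q): 0 ≤ 0.59, so result = 1
(¬r ⊃ (¬r ⊃ q)): 0 ≤ 1, so result = 1
¬p: Gödel ¬ of 0.53 = 0 (operand ≠ 0)
¬q: Gödel ¬ of 0.59 = 0 (operand ≠ 0)
(¬p ∨ ¬q) = max(0, 0) = 0
¬(¬p ∨ ¬q): Gödel ¬ of 0 = 1 (operand is 0)
¬s: Gödel ¬ of 0.65 = 0 (operand ≠ 0)
(s ∨ ¬s) = max(0.65, 0) = 0.65
((s ∨ ¬s) ∧ q) = min(0.65, 0.59) = 0.59
(r ∨ ((s ∨ ¬s) ∧ q)) = max(0.02, 0.59) = 0.59
((r ∨ ((s ∨ ¬s) ∧ q)) ⊃ q): 0.59 ≤ 0.59, so result = 1
(¬(¬p ∨ ¬q) ∨ ((r ∨ ((s ∨ ¬s) ∧ q)) ⊃ q)) = max(1, 1) = 1
((¬r ⊃ (¬r ⊃ q)) ∨ (¬(¬p ∨ ¬q) ∨ ((r ∨ ((s ∨ ¬s) ∧ q)) ⊃ q))) = max(1, 1) = 1
((q ∧ r) ∧ ((¬r ⊃ (¬r ⊃ q)) ∨ (¬(¬p ∨ ¬q) ∨ ((r ∨ ((s ∨ ¬s) ∧ q)) ⊃ q)))) = min(0.02, 1) = 0.02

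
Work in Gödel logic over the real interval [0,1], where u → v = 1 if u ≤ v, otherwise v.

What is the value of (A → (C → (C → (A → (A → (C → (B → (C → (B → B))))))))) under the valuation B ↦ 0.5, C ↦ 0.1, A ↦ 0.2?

(B → B): 0.5 ≤ 0.5, so result = 1
(C → (B → B)): 0.1 ≤ 1, so result = 1
(B → (C → (B → B))): 0.5 ≤ 1, so result = 1
(C → (B → (C → (B → B)))): 0.1 ≤ 1, so result = 1
(A → (C → (B → (C → (B → B))))): 0.2 ≤ 1, so result = 1
(A → (A → (C → (B → (C → (B → B)))))): 0.2 ≤ 1, so result = 1
(C → (A → (A → (C → (B → (C → (B → B))))))): 0.1 ≤ 1, so result = 1
(C → (C → (A → (A → (C → (B → (C → (B → B)))))))): 0.1 ≤ 1, so result = 1
(A → (C → (C → (A → (A → (C → (B → (C → (B → B))))))))): 0.2 ≤ 1, so result = 1

1.00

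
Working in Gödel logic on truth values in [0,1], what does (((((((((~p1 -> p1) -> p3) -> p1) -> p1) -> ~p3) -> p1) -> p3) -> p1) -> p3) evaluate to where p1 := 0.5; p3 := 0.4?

0.40

~p1: Gödel ¬ of 0.5 = 0 (operand ≠ 0)
(~p1 -> p1): 0 ≤ 0.5, so result = 1
((~p1 -> p1) -> p3): 1 > 0.4, so result = 0.4
(((~p1 -> p1) -> p3) -> p1): 0.4 ≤ 0.5, so result = 1
((((~p1 -> p1) -> p3) -> p1) -> p1): 1 > 0.5, so result = 0.5
~p3: Gödel ¬ of 0.4 = 0 (operand ≠ 0)
(((((~p1 -> p1) -> p3) -> p1) -> p1) -> ~p3): 0.5 > 0, so result = 0
((((((~p1 -> p1) -> p3) -> p1) -> p1) -> ~p3) -> p1): 0 ≤ 0.5, so result = 1
(((((((~p1 -> p1) -> p3) -> p1) -> p1) -> ~p3) -> p1) -> p3): 1 > 0.4, so result = 0.4
((((((((~p1 -> p1) -> p3) -> p1) -> p1) -> ~p3) -> p1) -> p3) -> p1): 0.4 ≤ 0.5, so result = 1
(((((((((~p1 -> p1) -> p3) -> p1) -> p1) -> ~p3) -> p1) -> p3) -> p1) -> p3): 1 > 0.4, so result = 0.4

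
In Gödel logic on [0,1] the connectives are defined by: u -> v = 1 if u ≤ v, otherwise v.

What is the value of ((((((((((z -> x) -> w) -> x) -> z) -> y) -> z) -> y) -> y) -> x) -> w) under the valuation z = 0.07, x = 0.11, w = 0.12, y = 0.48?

(z -> x): 0.07 ≤ 0.11, so result = 1
((z -> x) -> w): 1 > 0.12, so result = 0.12
(((z -> x) -> w) -> x): 0.12 > 0.11, so result = 0.11
((((z -> x) -> w) -> x) -> z): 0.11 > 0.07, so result = 0.07
(((((z -> x) -> w) -> x) -> z) -> y): 0.07 ≤ 0.48, so result = 1
((((((z -> x) -> w) -> x) -> z) -> y) -> z): 1 > 0.07, so result = 0.07
(((((((z -> x) -> w) -> x) -> z) -> y) -> z) -> y): 0.07 ≤ 0.48, so result = 1
((((((((z -> x) -> w) -> x) -> z) -> y) -> z) -> y) -> y): 1 > 0.48, so result = 0.48
(((((((((z -> x) -> w) -> x) -> z) -> y) -> z) -> y) -> y) -> x): 0.48 > 0.11, so result = 0.11
((((((((((z -> x) -> w) -> x) -> z) -> y) -> z) -> y) -> y) -> x) -> w): 0.11 ≤ 0.12, so result = 1

1.00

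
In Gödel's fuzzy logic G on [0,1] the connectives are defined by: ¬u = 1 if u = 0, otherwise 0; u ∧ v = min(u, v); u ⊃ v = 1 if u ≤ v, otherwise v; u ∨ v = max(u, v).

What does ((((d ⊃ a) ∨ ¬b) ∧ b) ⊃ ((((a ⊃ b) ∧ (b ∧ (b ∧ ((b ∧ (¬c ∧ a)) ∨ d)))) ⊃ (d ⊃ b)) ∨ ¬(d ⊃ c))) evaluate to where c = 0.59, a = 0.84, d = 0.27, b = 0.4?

1.00

(d ⊃ a): 0.27 ≤ 0.84, so result = 1
¬b: Gödel ¬ of 0.4 = 0 (operand ≠ 0)
((d ⊃ a) ∨ ¬b) = max(1, 0) = 1
(((d ⊃ a) ∨ ¬b) ∧ b) = min(1, 0.4) = 0.4
(a ⊃ b): 0.84 > 0.4, so result = 0.4
¬c: Gödel ¬ of 0.59 = 0 (operand ≠ 0)
(¬c ∧ a) = min(0, 0.84) = 0
(b ∧ (¬c ∧ a)) = min(0.4, 0) = 0
((b ∧ (¬c ∧ a)) ∨ d) = max(0, 0.27) = 0.27
(b ∧ ((b ∧ (¬c ∧ a)) ∨ d)) = min(0.4, 0.27) = 0.27
(b ∧ (b ∧ ((b ∧ (¬c ∧ a)) ∨ d))) = min(0.4, 0.27) = 0.27
((a ⊃ b) ∧ (b ∧ (b ∧ ((b ∧ (¬c ∧ a)) ∨ d)))) = min(0.4, 0.27) = 0.27
(d ⊃ b): 0.27 ≤ 0.4, so result = 1
(((a ⊃ b) ∧ (b ∧ (b ∧ ((b ∧ (¬c ∧ a)) ∨ d)))) ⊃ (d ⊃ b)): 0.27 ≤ 1, so result = 1
(d ⊃ c): 0.27 ≤ 0.59, so result = 1
¬(d ⊃ c): Gödel ¬ of 1 = 0 (operand ≠ 0)
((((a ⊃ b) ∧ (b ∧ (b ∧ ((b ∧ (¬c ∧ a)) ∨ d)))) ⊃ (d ⊃ b)) ∨ ¬(d ⊃ c)) = max(1, 0) = 1
((((d ⊃ a) ∨ ¬b) ∧ b) ⊃ ((((a ⊃ b) ∧ (b ∧ (b ∧ ((b ∧ (¬c ∧ a)) ∨ d)))) ⊃ (d ⊃ b)) ∨ ¬(d ⊃ c))): 0.4 ≤ 1, so result = 1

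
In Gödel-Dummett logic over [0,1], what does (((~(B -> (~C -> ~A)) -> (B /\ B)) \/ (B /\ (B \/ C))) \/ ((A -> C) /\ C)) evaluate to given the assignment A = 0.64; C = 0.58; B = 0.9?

~C: Gödel ¬ of 0.58 = 0 (operand ≠ 0)
~A: Gödel ¬ of 0.64 = 0 (operand ≠ 0)
(~C -> ~A): 0 ≤ 0, so result = 1
(B -> (~C -> ~A)): 0.9 ≤ 1, so result = 1
~(B -> (~C -> ~A)): Gödel ¬ of 1 = 0 (operand ≠ 0)
(B /\ B) = min(0.9, 0.9) = 0.9
(~(B -> (~C -> ~A)) -> (B /\ B)): 0 ≤ 0.9, so result = 1
(B \/ C) = max(0.9, 0.58) = 0.9
(B /\ (B \/ C)) = min(0.9, 0.9) = 0.9
((~(B -> (~C -> ~A)) -> (B /\ B)) \/ (B /\ (B \/ C))) = max(1, 0.9) = 1
(A -> C): 0.64 > 0.58, so result = 0.58
((A -> C) /\ C) = min(0.58, 0.58) = 0.58
(((~(B -> (~C -> ~A)) -> (B /\ B)) \/ (B /\ (B \/ C))) \/ ((A -> C) /\ C)) = max(1, 0.58) = 1

1.00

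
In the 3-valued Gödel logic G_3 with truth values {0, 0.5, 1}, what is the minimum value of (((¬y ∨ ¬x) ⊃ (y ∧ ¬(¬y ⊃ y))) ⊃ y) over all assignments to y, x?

0.50

The minimum is attained at y = 0.5, x = 0.5:
  ¬y: Gödel ¬ of 0.5 = 0 (operand ≠ 0)
  ¬x: Gödel ¬ of 0.5 = 0 (operand ≠ 0)
  (¬y ∨ ¬x) = max(0, 0) = 0
  ¬y: Gödel ¬ of 0.5 = 0 (operand ≠ 0)
  (¬y ⊃ y): 0 ≤ 0.5, so result = 1
  ¬(¬y ⊃ y): Gödel ¬ of 1 = 0 (operand ≠ 0)
  (y ∧ ¬(¬y ⊃ y)) = min(0.5, 0) = 0
  ((¬y ∨ ¬x) ⊃ (y ∧ ¬(¬y ⊃ y))): 0 ≤ 0, so result = 1
  (((¬y ∨ ¬x) ⊃ (y ∧ ¬(¬y ⊃ y))) ⊃ y): 1 > 0.5, so result = 0.5
Checking all 9 assignments confirms none give a value below 0.50.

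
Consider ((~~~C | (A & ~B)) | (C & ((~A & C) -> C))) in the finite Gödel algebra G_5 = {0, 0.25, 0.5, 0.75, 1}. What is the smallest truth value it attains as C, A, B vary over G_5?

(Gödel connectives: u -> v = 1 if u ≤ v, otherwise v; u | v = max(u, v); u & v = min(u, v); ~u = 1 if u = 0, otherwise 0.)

The minimum is attained at C = 0.25, A = 0, B = 0:
  ~C: Gödel ¬ of 0.25 = 0 (operand ≠ 0)
  ~~C: Gödel ¬ of 0 = 1 (operand is 0)
  ~~~C: Gödel ¬ of 1 = 0 (operand ≠ 0)
  ~B: Gödel ¬ of 0 = 1 (operand is 0)
  (A & ~B) = min(0, 1) = 0
  (~~~C | (A & ~B)) = max(0, 0) = 0
  ~A: Gödel ¬ of 0 = 1 (operand is 0)
  (~A & C) = min(1, 0.25) = 0.25
  ((~A & C) -> C): 0.25 ≤ 0.25, so result = 1
  (C & ((~A & C) -> C)) = min(0.25, 1) = 0.25
  ((~~~C | (A & ~B)) | (C & ((~A & C) -> C))) = max(0, 0.25) = 0.25
Checking all 125 assignments confirms none give a value below 0.25.

0.25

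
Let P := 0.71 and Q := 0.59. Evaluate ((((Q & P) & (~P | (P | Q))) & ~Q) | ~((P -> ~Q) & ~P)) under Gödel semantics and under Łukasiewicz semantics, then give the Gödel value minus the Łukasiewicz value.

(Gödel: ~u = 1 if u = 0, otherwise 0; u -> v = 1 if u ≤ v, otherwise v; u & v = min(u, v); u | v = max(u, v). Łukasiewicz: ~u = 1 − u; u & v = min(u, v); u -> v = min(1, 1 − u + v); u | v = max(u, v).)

Gödel evaluation:
  (Q & P) = min(0.59, 0.71) = 0.59
  ~P: Gödel ¬ of 0.71 = 0 (operand ≠ 0)
  (P | Q) = max(0.71, 0.59) = 0.71
  (~P | (P | Q)) = max(0, 0.71) = 0.71
  ((Q & P) & (~P | (P | Q))) = min(0.59, 0.71) = 0.59
  ~Q: Gödel ¬ of 0.59 = 0 (operand ≠ 0)
  (((Q & P) & (~P | (P | Q))) & ~Q) = min(0.59, 0) = 0
  ~Q: Gödel ¬ of 0.59 = 0 (operand ≠ 0)
  (P -> ~Q): 0.71 > 0, so result = 0
  ~P: Gödel ¬ of 0.71 = 0 (operand ≠ 0)
  ((P -> ~Q) & ~P) = min(0, 0) = 0
  ~((P -> ~Q) & ~P): Gödel ¬ of 0 = 1 (operand is 0)
  ((((Q & P) & (~P | (P | Q))) & ~Q) | ~((P -> ~Q) & ~P)) = max(0, 1) = 1
  Gödel value = 1
Łukasiewicz evaluation:
  (Q & P) = min(0.59, 0.71) = 0.59
  ~P: Łukasiewicz ¬ gives 1 − 0.71 = 0.29
  (P | Q) = max(0.71, 0.59) = 0.71
  (~P | (P | Q)) = max(0.29, 0.71) = 0.71
  ((Q & P) & (~P | (P | Q))) = min(0.59, 0.71) = 0.59
  ~Q: Łukasiewicz ¬ gives 1 − 0.59 = 0.41
  (((Q & P) & (~P | (P | Q))) & ~Q) = min(0.59, 0.41) = 0.41
  ~Q: Łukasiewicz ¬ gives 1 − 0.59 = 0.41
  (P -> ~Q): min(1, 1 − 0.71 + 0.41) = 0.7
  ~P: Łukasiewicz ¬ gives 1 − 0.71 = 0.29
  ((P -> ~Q) & ~P) = min(0.7, 0.29) = 0.29
  ~((P -> ~Q) & ~P): Łukasiewicz ¬ gives 1 − 0.29 = 0.71
  ((((Q & P) & (~P | (P | Q))) & ~Q) | ~((P -> ~Q) & ~P)) = max(0.41, 0.71) = 0.71
  Łukasiewicz value = 0.71
Difference: 1 − 0.71 = 0.29

0.29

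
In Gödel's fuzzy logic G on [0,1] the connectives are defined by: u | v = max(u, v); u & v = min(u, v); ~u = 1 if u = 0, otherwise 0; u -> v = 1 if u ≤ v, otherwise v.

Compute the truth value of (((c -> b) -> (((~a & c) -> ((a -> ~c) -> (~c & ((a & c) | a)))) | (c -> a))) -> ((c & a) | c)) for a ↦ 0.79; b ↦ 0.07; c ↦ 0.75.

0.75

(c -> b): 0.75 > 0.07, so result = 0.07
~a: Gödel ¬ of 0.79 = 0 (operand ≠ 0)
(~a & c) = min(0, 0.75) = 0
~c: Gödel ¬ of 0.75 = 0 (operand ≠ 0)
(a -> ~c): 0.79 > 0, so result = 0
~c: Gödel ¬ of 0.75 = 0 (operand ≠ 0)
(a & c) = min(0.79, 0.75) = 0.75
((a & c) | a) = max(0.75, 0.79) = 0.79
(~c & ((a & c) | a)) = min(0, 0.79) = 0
((a -> ~c) -> (~c & ((a & c) | a))): 0 ≤ 0, so result = 1
((~a & c) -> ((a -> ~c) -> (~c & ((a & c) | a)))): 0 ≤ 1, so result = 1
(c -> a): 0.75 ≤ 0.79, so result = 1
(((~a & c) -> ((a -> ~c) -> (~c & ((a & c) | a)))) | (c -> a)) = max(1, 1) = 1
((c -> b) -> (((~a & c) -> ((a -> ~c) -> (~c & ((a & c) | a)))) | (c -> a))): 0.07 ≤ 1, so result = 1
(c & a) = min(0.75, 0.79) = 0.75
((c & a) | c) = max(0.75, 0.75) = 0.75
(((c -> b) -> (((~a & c) -> ((a -> ~c) -> (~c & ((a & c) | a)))) | (c -> a))) -> ((c & a) | c)): 1 > 0.75, so result = 0.75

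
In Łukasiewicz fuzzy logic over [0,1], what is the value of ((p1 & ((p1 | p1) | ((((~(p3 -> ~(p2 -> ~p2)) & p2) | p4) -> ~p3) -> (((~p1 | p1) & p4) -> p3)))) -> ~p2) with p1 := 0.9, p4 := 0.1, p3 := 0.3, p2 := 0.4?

0.70

(p1 | p1) = max(0.9, 0.9) = 0.9
~p2: Łukasiewicz ¬ gives 1 − 0.4 = 0.6
(p2 -> ~p2): min(1, 1 − 0.4 + 0.6) = 1
~(p2 -> ~p2): Łukasiewicz ¬ gives 1 − 1 = 0
(p3 -> ~(p2 -> ~p2)): min(1, 1 − 0.3 + 0) = 0.7
~(p3 -> ~(p2 -> ~p2)): Łukasiewicz ¬ gives 1 − 0.7 = 0.3
(~(p3 -> ~(p2 -> ~p2)) & p2) = min(0.3, 0.4) = 0.3
((~(p3 -> ~(p2 -> ~p2)) & p2) | p4) = max(0.3, 0.1) = 0.3
~p3: Łukasiewicz ¬ gives 1 − 0.3 = 0.7
(((~(p3 -> ~(p2 -> ~p2)) & p2) | p4) -> ~p3): min(1, 1 − 0.3 + 0.7) = 1
~p1: Łukasiewicz ¬ gives 1 − 0.9 = 0.1
(~p1 | p1) = max(0.1, 0.9) = 0.9
((~p1 | p1) & p4) = min(0.9, 0.1) = 0.1
(((~p1 | p1) & p4) -> p3): min(1, 1 − 0.1 + 0.3) = 1
((((~(p3 -> ~(p2 -> ~p2)) & p2) | p4) -> ~p3) -> (((~p1 | p1) & p4) -> p3)): min(1, 1 − 1 + 1) = 1
((p1 | p1) | ((((~(p3 -> ~(p2 -> ~p2)) & p2) | p4) -> ~p3) -> (((~p1 | p1) & p4) -> p3))) = max(0.9, 1) = 1
(p1 & ((p1 | p1) | ((((~(p3 -> ~(p2 -> ~p2)) & p2) | p4) -> ~p3) -> (((~p1 | p1) & p4) -> p3)))) = min(0.9, 1) = 0.9
~p2: Łukasiewicz ¬ gives 1 − 0.4 = 0.6
((p1 & ((p1 | p1) | ((((~(p3 -> ~(p2 -> ~p2)) & p2) | p4) -> ~p3) -> (((~p1 | p1) & p4) -> p3)))) -> ~p2): min(1, 1 − 0.9 + 0.6) = 0.7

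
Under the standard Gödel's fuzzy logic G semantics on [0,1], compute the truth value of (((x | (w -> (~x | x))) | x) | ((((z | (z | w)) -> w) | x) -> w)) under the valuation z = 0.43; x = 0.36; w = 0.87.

~x: Gödel ¬ of 0.36 = 0 (operand ≠ 0)
(~x | x) = max(0, 0.36) = 0.36
(w -> (~x | x)): 0.87 > 0.36, so result = 0.36
(x | (w -> (~x | x))) = max(0.36, 0.36) = 0.36
((x | (w -> (~x | x))) | x) = max(0.36, 0.36) = 0.36
(z | w) = max(0.43, 0.87) = 0.87
(z | (z | w)) = max(0.43, 0.87) = 0.87
((z | (z | w)) -> w): 0.87 ≤ 0.87, so result = 1
(((z | (z | w)) -> w) | x) = max(1, 0.36) = 1
((((z | (z | w)) -> w) | x) -> w): 1 > 0.87, so result = 0.87
(((x | (w -> (~x | x))) | x) | ((((z | (z | w)) -> w) | x) -> w)) = max(0.36, 0.87) = 0.87

0.87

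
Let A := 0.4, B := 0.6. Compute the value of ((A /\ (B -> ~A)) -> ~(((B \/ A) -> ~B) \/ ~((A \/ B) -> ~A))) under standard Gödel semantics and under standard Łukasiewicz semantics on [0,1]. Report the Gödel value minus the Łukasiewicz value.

0.20

Gödel evaluation:
  ~A: Gödel ¬ of 0.4 = 0 (operand ≠ 0)
  (B -> ~A): 0.6 > 0, so result = 0
  (A /\ (B -> ~A)) = min(0.4, 0) = 0
  (B \/ A) = max(0.6, 0.4) = 0.6
  ~B: Gödel ¬ of 0.6 = 0 (operand ≠ 0)
  ((B \/ A) -> ~B): 0.6 > 0, so result = 0
  (A \/ B) = max(0.4, 0.6) = 0.6
  ~A: Gödel ¬ of 0.4 = 0 (operand ≠ 0)
  ((A \/ B) -> ~A): 0.6 > 0, so result = 0
  ~((A \/ B) -> ~A): Gödel ¬ of 0 = 1 (operand is 0)
  (((B \/ A) -> ~B) \/ ~((A \/ B) -> ~A)) = max(0, 1) = 1
  ~(((B \/ A) -> ~B) \/ ~((A \/ B) -> ~A)): Gödel ¬ of 1 = 0 (operand ≠ 0)
  ((A /\ (B -> ~A)) -> ~(((B \/ A) -> ~B) \/ ~((A \/ B) -> ~A))): 0 ≤ 0, so result = 1
  Gödel value = 1
Łukasiewicz evaluation:
  ~A: Łukasiewicz ¬ gives 1 − 0.4 = 0.6
  (B -> ~A): min(1, 1 − 0.6 + 0.6) = 1
  (A /\ (B -> ~A)) = min(0.4, 1) = 0.4
  (B \/ A) = max(0.6, 0.4) = 0.6
  ~B: Łukasiewicz ¬ gives 1 − 0.6 = 0.4
  ((B \/ A) -> ~B): min(1, 1 − 0.6 + 0.4) = 0.8
  (A \/ B) = max(0.4, 0.6) = 0.6
  ~A: Łukasiewicz ¬ gives 1 − 0.4 = 0.6
  ((A \/ B) -> ~A): min(1, 1 − 0.6 + 0.6) = 1
  ~((A \/ B) -> ~A): Łukasiewicz ¬ gives 1 − 1 = 0
  (((B \/ A) -> ~B) \/ ~((A \/ B) -> ~A)) = max(0.8, 0) = 0.8
  ~(((B \/ A) -> ~B) \/ ~((A \/ B) -> ~A)): Łukasiewicz ¬ gives 1 − 0.8 = 0.2
  ((A /\ (B -> ~A)) -> ~(((B \/ A) -> ~B) \/ ~((A \/ B) -> ~A))): min(1, 1 − 0.4 + 0.2) = 0.8
  Łukasiewicz value = 0.8
Difference: 1 − 0.8 = 0.20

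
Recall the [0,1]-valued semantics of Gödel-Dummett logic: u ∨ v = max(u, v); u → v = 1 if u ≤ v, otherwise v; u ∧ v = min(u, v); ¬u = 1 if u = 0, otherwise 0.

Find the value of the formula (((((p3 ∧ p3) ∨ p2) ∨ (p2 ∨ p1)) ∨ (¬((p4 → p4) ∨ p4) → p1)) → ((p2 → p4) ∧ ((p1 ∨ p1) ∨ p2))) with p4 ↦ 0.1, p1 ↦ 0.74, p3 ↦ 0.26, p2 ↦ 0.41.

(p3 ∧ p3) = min(0.26, 0.26) = 0.26
((p3 ∧ p3) ∨ p2) = max(0.26, 0.41) = 0.41
(p2 ∨ p1) = max(0.41, 0.74) = 0.74
(((p3 ∧ p3) ∨ p2) ∨ (p2 ∨ p1)) = max(0.41, 0.74) = 0.74
(p4 → p4): 0.1 ≤ 0.1, so result = 1
((p4 → p4) ∨ p4) = max(1, 0.1) = 1
¬((p4 → p4) ∨ p4): Gödel ¬ of 1 = 0 (operand ≠ 0)
(¬((p4 → p4) ∨ p4) → p1): 0 ≤ 0.74, so result = 1
((((p3 ∧ p3) ∨ p2) ∨ (p2 ∨ p1)) ∨ (¬((p4 → p4) ∨ p4) → p1)) = max(0.74, 1) = 1
(p2 → p4): 0.41 > 0.1, so result = 0.1
(p1 ∨ p1) = max(0.74, 0.74) = 0.74
((p1 ∨ p1) ∨ p2) = max(0.74, 0.41) = 0.74
((p2 → p4) ∧ ((p1 ∨ p1) ∨ p2)) = min(0.1, 0.74) = 0.1
(((((p3 ∧ p3) ∨ p2) ∨ (p2 ∨ p1)) ∨ (¬((p4 → p4) ∨ p4) → p1)) → ((p2 → p4) ∧ ((p1 ∨ p1) ∨ p2))): 1 > 0.1, so result = 0.1

0.10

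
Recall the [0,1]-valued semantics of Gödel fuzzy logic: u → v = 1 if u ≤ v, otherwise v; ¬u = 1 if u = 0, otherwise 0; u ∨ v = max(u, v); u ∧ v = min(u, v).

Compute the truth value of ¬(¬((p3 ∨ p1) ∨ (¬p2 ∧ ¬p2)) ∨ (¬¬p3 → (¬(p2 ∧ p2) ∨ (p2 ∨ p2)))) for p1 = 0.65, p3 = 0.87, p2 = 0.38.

0.00

(p3 ∨ p1) = max(0.87, 0.65) = 0.87
¬p2: Gödel ¬ of 0.38 = 0 (operand ≠ 0)
¬p2: Gödel ¬ of 0.38 = 0 (operand ≠ 0)
(¬p2 ∧ ¬p2) = min(0, 0) = 0
((p3 ∨ p1) ∨ (¬p2 ∧ ¬p2)) = max(0.87, 0) = 0.87
¬((p3 ∨ p1) ∨ (¬p2 ∧ ¬p2)): Gödel ¬ of 0.87 = 0 (operand ≠ 0)
¬p3: Gödel ¬ of 0.87 = 0 (operand ≠ 0)
¬¬p3: Gödel ¬ of 0 = 1 (operand is 0)
(p2 ∧ p2) = min(0.38, 0.38) = 0.38
¬(p2 ∧ p2): Gödel ¬ of 0.38 = 0 (operand ≠ 0)
(p2 ∨ p2) = max(0.38, 0.38) = 0.38
(¬(p2 ∧ p2) ∨ (p2 ∨ p2)) = max(0, 0.38) = 0.38
(¬¬p3 → (¬(p2 ∧ p2) ∨ (p2 ∨ p2))): 1 > 0.38, so result = 0.38
(¬((p3 ∨ p1) ∨ (¬p2 ∧ ¬p2)) ∨ (¬¬p3 → (¬(p2 ∧ p2) ∨ (p2 ∨ p2)))) = max(0, 0.38) = 0.38
¬(¬((p3 ∨ p1) ∨ (¬p2 ∧ ¬p2)) ∨ (¬¬p3 → (¬(p2 ∧ p2) ∨ (p2 ∨ p2)))): Gödel ¬ of 0.38 = 0 (operand ≠ 0)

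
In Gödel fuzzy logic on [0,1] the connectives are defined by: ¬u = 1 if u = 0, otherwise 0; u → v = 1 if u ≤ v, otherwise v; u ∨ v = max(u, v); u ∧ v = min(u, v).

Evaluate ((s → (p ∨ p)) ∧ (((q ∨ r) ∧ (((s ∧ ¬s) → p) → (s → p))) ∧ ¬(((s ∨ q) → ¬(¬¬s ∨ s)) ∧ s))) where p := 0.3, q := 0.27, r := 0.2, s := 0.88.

0.27

(p ∨ p) = max(0.3, 0.3) = 0.3
(s → (p ∨ p)): 0.88 > 0.3, so result = 0.3
(q ∨ r) = max(0.27, 0.2) = 0.27
¬s: Gödel ¬ of 0.88 = 0 (operand ≠ 0)
(s ∧ ¬s) = min(0.88, 0) = 0
((s ∧ ¬s) → p): 0 ≤ 0.3, so result = 1
(s → p): 0.88 > 0.3, so result = 0.3
(((s ∧ ¬s) → p) → (s → p)): 1 > 0.3, so result = 0.3
((q ∨ r) ∧ (((s ∧ ¬s) → p) → (s → p))) = min(0.27, 0.3) = 0.27
(s ∨ q) = max(0.88, 0.27) = 0.88
¬s: Gödel ¬ of 0.88 = 0 (operand ≠ 0)
¬¬s: Gödel ¬ of 0 = 1 (operand is 0)
(¬¬s ∨ s) = max(1, 0.88) = 1
¬(¬¬s ∨ s): Gödel ¬ of 1 = 0 (operand ≠ 0)
((s ∨ q) → ¬(¬¬s ∨ s)): 0.88 > 0, so result = 0
(((s ∨ q) → ¬(¬¬s ∨ s)) ∧ s) = min(0, 0.88) = 0
¬(((s ∨ q) → ¬(¬¬s ∨ s)) ∧ s): Gödel ¬ of 0 = 1 (operand is 0)
(((q ∨ r) ∧ (((s ∧ ¬s) → p) → (s → p))) ∧ ¬(((s ∨ q) → ¬(¬¬s ∨ s)) ∧ s)) = min(0.27, 1) = 0.27
((s → (p ∨ p)) ∧ (((q ∨ r) ∧ (((s ∧ ¬s) → p) → (s → p))) ∧ ¬(((s ∨ q) → ¬(¬¬s ∨ s)) ∧ s))) = min(0.3, 0.27) = 0.27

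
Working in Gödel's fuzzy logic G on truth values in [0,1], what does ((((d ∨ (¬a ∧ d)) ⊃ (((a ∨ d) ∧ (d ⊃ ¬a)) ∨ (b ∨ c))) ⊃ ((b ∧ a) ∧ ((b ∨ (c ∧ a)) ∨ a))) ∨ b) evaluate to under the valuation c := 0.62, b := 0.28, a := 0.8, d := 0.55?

0.28

¬a: Gödel ¬ of 0.8 = 0 (operand ≠ 0)
(¬a ∧ d) = min(0, 0.55) = 0
(d ∨ (¬a ∧ d)) = max(0.55, 0) = 0.55
(a ∨ d) = max(0.8, 0.55) = 0.8
¬a: Gödel ¬ of 0.8 = 0 (operand ≠ 0)
(d ⊃ ¬a): 0.55 > 0, so result = 0
((a ∨ d) ∧ (d ⊃ ¬a)) = min(0.8, 0) = 0
(b ∨ c) = max(0.28, 0.62) = 0.62
(((a ∨ d) ∧ (d ⊃ ¬a)) ∨ (b ∨ c)) = max(0, 0.62) = 0.62
((d ∨ (¬a ∧ d)) ⊃ (((a ∨ d) ∧ (d ⊃ ¬a)) ∨ (b ∨ c))): 0.55 ≤ 0.62, so result = 1
(b ∧ a) = min(0.28, 0.8) = 0.28
(c ∧ a) = min(0.62, 0.8) = 0.62
(b ∨ (c ∧ a)) = max(0.28, 0.62) = 0.62
((b ∨ (c ∧ a)) ∨ a) = max(0.62, 0.8) = 0.8
((b ∧ a) ∧ ((b ∨ (c ∧ a)) ∨ a)) = min(0.28, 0.8) = 0.28
(((d ∨ (¬a ∧ d)) ⊃ (((a ∨ d) ∧ (d ⊃ ¬a)) ∨ (b ∨ c))) ⊃ ((b ∧ a) ∧ ((b ∨ (c ∧ a)) ∨ a))): 1 > 0.28, so result = 0.28
((((d ∨ (¬a ∧ d)) ⊃ (((a ∨ d) ∧ (d ⊃ ¬a)) ∨ (b ∨ c))) ⊃ ((b ∧ a) ∧ ((b ∨ (c ∧ a)) ∨ a))) ∨ b) = max(0.28, 0.28) = 0.28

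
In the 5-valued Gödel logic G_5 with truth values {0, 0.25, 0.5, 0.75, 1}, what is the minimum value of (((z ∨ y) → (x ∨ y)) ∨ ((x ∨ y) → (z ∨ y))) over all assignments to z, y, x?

1.00

Every assignment gives 1. For instance at z = 0, y = 0, x = 0:
  (z ∨ y) = max(0, 0) = 0
  (x ∨ y) = max(0, 0) = 0
  ((z ∨ y) → (x ∨ y)): 0 ≤ 0, so result = 1
  (x ∨ y) = max(0, 0) = 0
  (z ∨ y) = max(0, 0) = 0
  ((x ∨ y) → (z ∨ y)): 0 ≤ 0, so result = 1
  (((z ∨ y) → (x ∨ y)) ∨ ((x ∨ y) → (z ∨ y))) = max(1, 1) = 1
All 125 assignments give value 1 — the formula is a G_5-tautology.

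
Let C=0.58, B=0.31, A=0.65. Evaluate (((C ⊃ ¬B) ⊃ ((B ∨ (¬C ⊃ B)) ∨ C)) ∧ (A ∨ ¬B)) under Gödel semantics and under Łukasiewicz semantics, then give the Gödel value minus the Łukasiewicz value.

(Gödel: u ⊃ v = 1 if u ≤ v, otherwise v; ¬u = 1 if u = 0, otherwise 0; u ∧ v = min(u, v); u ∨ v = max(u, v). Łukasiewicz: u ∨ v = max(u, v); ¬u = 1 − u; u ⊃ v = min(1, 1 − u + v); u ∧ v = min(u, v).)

-0.04

Gödel evaluation:
  ¬B: Gödel ¬ of 0.31 = 0 (operand ≠ 0)
  (C ⊃ ¬B): 0.58 > 0, so result = 0
  ¬C: Gödel ¬ of 0.58 = 0 (operand ≠ 0)
  (¬C ⊃ B): 0 ≤ 0.31, so result = 1
  (B ∨ (¬C ⊃ B)) = max(0.31, 1) = 1
  ((B ∨ (¬C ⊃ B)) ∨ C) = max(1, 0.58) = 1
  ((C ⊃ ¬B) ⊃ ((B ∨ (¬C ⊃ B)) ∨ C)): 0 ≤ 1, so result = 1
  ¬B: Gödel ¬ of 0.31 = 0 (operand ≠ 0)
  (A ∨ ¬B) = max(0.65, 0) = 0.65
  (((C ⊃ ¬B) ⊃ ((B ∨ (¬C ⊃ B)) ∨ C)) ∧ (A ∨ ¬B)) = min(1, 0.65) = 0.65
  Gödel value = 0.65
Łukasiewicz evaluation:
  ¬B: Łukasiewicz ¬ gives 1 − 0.31 = 0.69
  (C ⊃ ¬B): min(1, 1 − 0.58 + 0.69) = 1
  ¬C: Łukasiewicz ¬ gives 1 − 0.58 = 0.42
  (¬C ⊃ B): min(1, 1 − 0.42 + 0.31) = 0.89
  (B ∨ (¬C ⊃ B)) = max(0.31, 0.89) = 0.89
  ((B ∨ (¬C ⊃ B)) ∨ C) = max(0.89, 0.58) = 0.89
  ((C ⊃ ¬B) ⊃ ((B ∨ (¬C ⊃ B)) ∨ C)): min(1, 1 − 1 + 0.89) = 0.89
  ¬B: Łukasiewicz ¬ gives 1 − 0.31 = 0.69
  (A ∨ ¬B) = max(0.65, 0.69) = 0.69
  (((C ⊃ ¬B) ⊃ ((B ∨ (¬C ⊃ B)) ∨ C)) ∧ (A ∨ ¬B)) = min(0.89, 0.69) = 0.69
  Łukasiewicz value = 0.69
Difference: 0.65 − 0.69 = -0.04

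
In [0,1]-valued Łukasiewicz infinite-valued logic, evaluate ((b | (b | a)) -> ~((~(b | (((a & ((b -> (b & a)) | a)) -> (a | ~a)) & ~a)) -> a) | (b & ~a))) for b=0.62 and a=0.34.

0.38

(b | a) = max(0.62, 0.34) = 0.62
(b | (b | a)) = max(0.62, 0.62) = 0.62
(b & a) = min(0.62, 0.34) = 0.34
(b -> (b & a)): min(1, 1 − 0.62 + 0.34) = 0.72
((b -> (b & a)) | a) = max(0.72, 0.34) = 0.72
(a & ((b -> (b & a)) | a)) = min(0.34, 0.72) = 0.34
~a: Łukasiewicz ¬ gives 1 − 0.34 = 0.66
(a | ~a) = max(0.34, 0.66) = 0.66
((a & ((b -> (b & a)) | a)) -> (a | ~a)): min(1, 1 − 0.34 + 0.66) = 1
~a: Łukasiewicz ¬ gives 1 − 0.34 = 0.66
(((a & ((b -> (b & a)) | a)) -> (a | ~a)) & ~a) = min(1, 0.66) = 0.66
(b | (((a & ((b -> (b & a)) | a)) -> (a | ~a)) & ~a)) = max(0.62, 0.66) = 0.66
~(b | (((a & ((b -> (b & a)) | a)) -> (a | ~a)) & ~a)): Łukasiewicz ¬ gives 1 − 0.66 = 0.34
(~(b | (((a & ((b -> (b & a)) | a)) -> (a | ~a)) & ~a)) -> a): min(1, 1 − 0.34 + 0.34) = 1
~a: Łukasiewicz ¬ gives 1 − 0.34 = 0.66
(b & ~a) = min(0.62, 0.66) = 0.62
((~(b | (((a & ((b -> (b & a)) | a)) -> (a | ~a)) & ~a)) -> a) | (b & ~a)) = max(1, 0.62) = 1
~((~(b | (((a & ((b -> (b & a)) | a)) -> (a | ~a)) & ~a)) -> a) | (b & ~a)): Łukasiewicz ¬ gives 1 − 1 = 0
((b | (b | a)) -> ~((~(b | (((a & ((b -> (b & a)) | a)) -> (a | ~a)) & ~a)) -> a) | (b & ~a))): min(1, 1 − 0.62 + 0) = 0.38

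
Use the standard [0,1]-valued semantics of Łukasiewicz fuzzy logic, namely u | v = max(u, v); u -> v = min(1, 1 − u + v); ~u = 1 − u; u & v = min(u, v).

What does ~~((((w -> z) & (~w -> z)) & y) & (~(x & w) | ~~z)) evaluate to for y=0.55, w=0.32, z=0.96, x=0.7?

0.55

(w -> z): min(1, 1 − 0.32 + 0.96) = 1
~w: Łukasiewicz ¬ gives 1 − 0.32 = 0.68
(~w -> z): min(1, 1 − 0.68 + 0.96) = 1
((w -> z) & (~w -> z)) = min(1, 1) = 1
(((w -> z) & (~w -> z)) & y) = min(1, 0.55) = 0.55
(x & w) = min(0.7, 0.32) = 0.32
~(x & w): Łukasiewicz ¬ gives 1 − 0.32 = 0.68
~z: Łukasiewicz ¬ gives 1 − 0.96 = 0.04
~~z: Łukasiewicz ¬ gives 1 − 0.04 = 0.96
(~(x & w) | ~~z) = max(0.68, 0.96) = 0.96
((((w -> z) & (~w -> z)) & y) & (~(x & w) | ~~z)) = min(0.55, 0.96) = 0.55
~((((w -> z) & (~w -> z)) & y) & (~(x & w) | ~~z)): Łukasiewicz ¬ gives 1 − 0.55 = 0.45
~~((((w -> z) & (~w -> z)) & y) & (~(x & w) | ~~z)): Łukasiewicz ¬ gives 1 − 0.45 = 0.55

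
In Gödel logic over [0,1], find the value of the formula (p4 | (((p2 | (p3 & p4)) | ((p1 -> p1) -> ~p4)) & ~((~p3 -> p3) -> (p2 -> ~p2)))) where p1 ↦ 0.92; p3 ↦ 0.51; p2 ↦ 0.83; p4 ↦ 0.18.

0.83

(p3 & p4) = min(0.51, 0.18) = 0.18
(p2 | (p3 & p4)) = max(0.83, 0.18) = 0.83
(p1 -> p1): 0.92 ≤ 0.92, so result = 1
~p4: Gödel ¬ of 0.18 = 0 (operand ≠ 0)
((p1 -> p1) -> ~p4): 1 > 0, so result = 0
((p2 | (p3 & p4)) | ((p1 -> p1) -> ~p4)) = max(0.83, 0) = 0.83
~p3: Gödel ¬ of 0.51 = 0 (operand ≠ 0)
(~p3 -> p3): 0 ≤ 0.51, so result = 1
~p2: Gödel ¬ of 0.83 = 0 (operand ≠ 0)
(p2 -> ~p2): 0.83 > 0, so result = 0
((~p3 -> p3) -> (p2 -> ~p2)): 1 > 0, so result = 0
~((~p3 -> p3) -> (p2 -> ~p2)): Gödel ¬ of 0 = 1 (operand is 0)
(((p2 | (p3 & p4)) | ((p1 -> p1) -> ~p4)) & ~((~p3 -> p3) -> (p2 -> ~p2))) = min(0.83, 1) = 0.83
(p4 | (((p2 | (p3 & p4)) | ((p1 -> p1) -> ~p4)) & ~((~p3 -> p3) -> (p2 -> ~p2)))) = max(0.18, 0.83) = 0.83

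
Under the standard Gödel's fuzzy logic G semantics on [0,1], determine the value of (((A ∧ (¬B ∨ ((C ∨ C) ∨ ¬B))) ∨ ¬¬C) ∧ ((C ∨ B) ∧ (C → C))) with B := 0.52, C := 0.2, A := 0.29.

¬B: Gödel ¬ of 0.52 = 0 (operand ≠ 0)
(C ∨ C) = max(0.2, 0.2) = 0.2
¬B: Gödel ¬ of 0.52 = 0 (operand ≠ 0)
((C ∨ C) ∨ ¬B) = max(0.2, 0) = 0.2
(¬B ∨ ((C ∨ C) ∨ ¬B)) = max(0, 0.2) = 0.2
(A ∧ (¬B ∨ ((C ∨ C) ∨ ¬B))) = min(0.29, 0.2) = 0.2
¬C: Gödel ¬ of 0.2 = 0 (operand ≠ 0)
¬¬C: Gödel ¬ of 0 = 1 (operand is 0)
((A ∧ (¬B ∨ ((C ∨ C) ∨ ¬B))) ∨ ¬¬C) = max(0.2, 1) = 1
(C ∨ B) = max(0.2, 0.52) = 0.52
(C → C): 0.2 ≤ 0.2, so result = 1
((C ∨ B) ∧ (C → C)) = min(0.52, 1) = 0.52
(((A ∧ (¬B ∨ ((C ∨ C) ∨ ¬B))) ∨ ¬¬C) ∧ ((C ∨ B) ∧ (C → C))) = min(1, 0.52) = 0.52

0.52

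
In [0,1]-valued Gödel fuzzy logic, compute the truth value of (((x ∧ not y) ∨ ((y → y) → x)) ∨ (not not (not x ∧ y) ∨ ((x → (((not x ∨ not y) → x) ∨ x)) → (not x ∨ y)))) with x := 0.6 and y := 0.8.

not y: Gödel ¬ of 0.8 = 0 (operand ≠ 0)
(x ∧ not y) = min(0.6, 0) = 0
(y → y): 0.8 ≤ 0.8, so result = 1
((y → y) → x): 1 > 0.6, so result = 0.6
((x ∧ not y) ∨ ((y → y) → x)) = max(0, 0.6) = 0.6
not x: Gödel ¬ of 0.6 = 0 (operand ≠ 0)
(not x ∧ y) = min(0, 0.8) = 0
not (not x ∧ y): Gödel ¬ of 0 = 1 (operand is 0)
not not (not x ∧ y): Gödel ¬ of 1 = 0 (operand ≠ 0)
not x: Gödel ¬ of 0.6 = 0 (operand ≠ 0)
not y: Gödel ¬ of 0.8 = 0 (operand ≠ 0)
(not x ∨ not y) = max(0, 0) = 0
((not x ∨ not y) → x): 0 ≤ 0.6, so result = 1
(((not x ∨ not y) → x) ∨ x) = max(1, 0.6) = 1
(x → (((not x ∨ not y) → x) ∨ x)): 0.6 ≤ 1, so result = 1
not x: Gödel ¬ of 0.6 = 0 (operand ≠ 0)
(not x ∨ y) = max(0, 0.8) = 0.8
((x → (((not x ∨ not y) → x) ∨ x)) → (not x ∨ y)): 1 > 0.8, so result = 0.8
(not not (not x ∧ y) ∨ ((x → (((not x ∨ not y) → x) ∨ x)) → (not x ∨ y))) = max(0, 0.8) = 0.8
(((x ∧ not y) ∨ ((y → y) → x)) ∨ (not not (not x ∧ y) ∨ ((x → (((not x ∨ not y) → x) ∨ x)) → (not x ∨ y)))) = max(0.6, 0.8) = 0.8

0.80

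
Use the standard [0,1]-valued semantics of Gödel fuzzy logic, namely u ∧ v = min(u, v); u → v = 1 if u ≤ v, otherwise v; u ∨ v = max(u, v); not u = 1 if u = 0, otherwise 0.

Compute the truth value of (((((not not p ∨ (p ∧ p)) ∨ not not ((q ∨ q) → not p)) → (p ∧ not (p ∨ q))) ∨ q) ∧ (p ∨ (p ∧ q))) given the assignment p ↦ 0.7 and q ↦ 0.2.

not p: Gödel ¬ of 0.7 = 0 (operand ≠ 0)
not not p: Gödel ¬ of 0 = 1 (operand is 0)
(p ∧ p) = min(0.7, 0.7) = 0.7
(not not p ∨ (p ∧ p)) = max(1, 0.7) = 1
(q ∨ q) = max(0.2, 0.2) = 0.2
not p: Gödel ¬ of 0.7 = 0 (operand ≠ 0)
((q ∨ q) → not p): 0.2 > 0, so result = 0
not ((q ∨ q) → not p): Gödel ¬ of 0 = 1 (operand is 0)
not not ((q ∨ q) → not p): Gödel ¬ of 1 = 0 (operand ≠ 0)
((not not p ∨ (p ∧ p)) ∨ not not ((q ∨ q) → not p)) = max(1, 0) = 1
(p ∨ q) = max(0.7, 0.2) = 0.7
not (p ∨ q): Gödel ¬ of 0.7 = 0 (operand ≠ 0)
(p ∧ not (p ∨ q)) = min(0.7, 0) = 0
(((not not p ∨ (p ∧ p)) ∨ not not ((q ∨ q) → not p)) → (p ∧ not (p ∨ q))): 1 > 0, so result = 0
((((not not p ∨ (p ∧ p)) ∨ not not ((q ∨ q) → not p)) → (p ∧ not (p ∨ q))) ∨ q) = max(0, 0.2) = 0.2
(p ∧ q) = min(0.7, 0.2) = 0.2
(p ∨ (p ∧ q)) = max(0.7, 0.2) = 0.7
(((((not not p ∨ (p ∧ p)) ∨ not not ((q ∨ q) → not p)) → (p ∧ not (p ∨ q))) ∨ q) ∧ (p ∨ (p ∧ q))) = min(0.2, 0.7) = 0.2

0.20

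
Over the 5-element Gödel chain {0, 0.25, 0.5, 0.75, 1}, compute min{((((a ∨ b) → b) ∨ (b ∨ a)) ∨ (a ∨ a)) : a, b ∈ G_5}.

The minimum is attained at a = 0.25, b = 0:
  (a ∨ b) = max(0.25, 0) = 0.25
  ((a ∨ b) → b): 0.25 > 0, so result = 0
  (b ∨ a) = max(0, 0.25) = 0.25
  (((a ∨ b) → b) ∨ (b ∨ a)) = max(0, 0.25) = 0.25
  (a ∨ a) = max(0.25, 0.25) = 0.25
  ((((a ∨ b) → b) ∨ (b ∨ a)) ∨ (a ∨ a)) = max(0.25, 0.25) = 0.25
Checking all 25 assignments confirms none give a value below 0.25.

0.25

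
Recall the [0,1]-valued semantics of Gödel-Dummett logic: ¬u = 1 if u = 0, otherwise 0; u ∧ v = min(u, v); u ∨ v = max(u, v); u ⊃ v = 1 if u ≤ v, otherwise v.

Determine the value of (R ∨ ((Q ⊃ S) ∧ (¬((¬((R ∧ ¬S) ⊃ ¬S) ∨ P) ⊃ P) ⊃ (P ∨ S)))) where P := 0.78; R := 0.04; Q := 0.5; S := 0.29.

(Q ⊃ S): 0.5 > 0.29, so result = 0.29
¬S: Gödel ¬ of 0.29 = 0 (operand ≠ 0)
(R ∧ ¬S) = min(0.04, 0) = 0
¬S: Gödel ¬ of 0.29 = 0 (operand ≠ 0)
((R ∧ ¬S) ⊃ ¬S): 0 ≤ 0, so result = 1
¬((R ∧ ¬S) ⊃ ¬S): Gödel ¬ of 1 = 0 (operand ≠ 0)
(¬((R ∧ ¬S) ⊃ ¬S) ∨ P) = max(0, 0.78) = 0.78
((¬((R ∧ ¬S) ⊃ ¬S) ∨ P) ⊃ P): 0.78 ≤ 0.78, so result = 1
¬((¬((R ∧ ¬S) ⊃ ¬S) ∨ P) ⊃ P): Gödel ¬ of 1 = 0 (operand ≠ 0)
(P ∨ S) = max(0.78, 0.29) = 0.78
(¬((¬((R ∧ ¬S) ⊃ ¬S) ∨ P) ⊃ P) ⊃ (P ∨ S)): 0 ≤ 0.78, so result = 1
((Q ⊃ S) ∧ (¬((¬((R ∧ ¬S) ⊃ ¬S) ∨ P) ⊃ P) ⊃ (P ∨ S))) = min(0.29, 1) = 0.29
(R ∨ ((Q ⊃ S) ∧ (¬((¬((R ∧ ¬S) ⊃ ¬S) ∨ P) ⊃ P) ⊃ (P ∨ S)))) = max(0.04, 0.29) = 0.29

0.29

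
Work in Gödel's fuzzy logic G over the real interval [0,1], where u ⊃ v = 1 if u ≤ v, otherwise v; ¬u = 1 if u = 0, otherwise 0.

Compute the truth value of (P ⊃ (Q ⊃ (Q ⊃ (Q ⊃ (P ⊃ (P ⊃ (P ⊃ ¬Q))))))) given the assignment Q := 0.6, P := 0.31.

¬Q: Gödel ¬ of 0.6 = 0 (operand ≠ 0)
(P ⊃ ¬Q): 0.31 > 0, so result = 0
(P ⊃ (P ⊃ ¬Q)): 0.31 > 0, so result = 0
(P ⊃ (P ⊃ (P ⊃ ¬Q))): 0.31 > 0, so result = 0
(Q ⊃ (P ⊃ (P ⊃ (P ⊃ ¬Q)))): 0.6 > 0, so result = 0
(Q ⊃ (Q ⊃ (P ⊃ (P ⊃ (P ⊃ ¬Q))))): 0.6 > 0, so result = 0
(Q ⊃ (Q ⊃ (Q ⊃ (P ⊃ (P ⊃ (P ⊃ ¬Q)))))): 0.6 > 0, so result = 0
(P ⊃ (Q ⊃ (Q ⊃ (Q ⊃ (P ⊃ (P ⊃ (P ⊃ ¬Q))))))): 0.31 > 0, so result = 0

0.00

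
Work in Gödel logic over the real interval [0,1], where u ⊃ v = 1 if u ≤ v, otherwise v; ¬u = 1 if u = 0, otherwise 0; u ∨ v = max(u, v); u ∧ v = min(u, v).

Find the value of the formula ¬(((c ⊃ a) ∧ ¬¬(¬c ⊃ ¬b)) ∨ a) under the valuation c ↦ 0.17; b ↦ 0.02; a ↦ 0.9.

(c ⊃ a): 0.17 ≤ 0.9, so result = 1
¬c: Gödel ¬ of 0.17 = 0 (operand ≠ 0)
¬b: Gödel ¬ of 0.02 = 0 (operand ≠ 0)
(¬c ⊃ ¬b): 0 ≤ 0, so result = 1
¬(¬c ⊃ ¬b): Gödel ¬ of 1 = 0 (operand ≠ 0)
¬¬(¬c ⊃ ¬b): Gödel ¬ of 0 = 1 (operand is 0)
((c ⊃ a) ∧ ¬¬(¬c ⊃ ¬b)) = min(1, 1) = 1
(((c ⊃ a) ∧ ¬¬(¬c ⊃ ¬b)) ∨ a) = max(1, 0.9) = 1
¬(((c ⊃ a) ∧ ¬¬(¬c ⊃ ¬b)) ∨ a): Gödel ¬ of 1 = 0 (operand ≠ 0)

0.00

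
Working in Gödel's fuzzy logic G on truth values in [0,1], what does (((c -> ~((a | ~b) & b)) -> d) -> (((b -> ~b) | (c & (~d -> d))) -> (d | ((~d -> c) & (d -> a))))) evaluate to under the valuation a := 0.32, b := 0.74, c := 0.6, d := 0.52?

~b: Gödel ¬ of 0.74 = 0 (operand ≠ 0)
(a | ~b) = max(0.32, 0) = 0.32
((a | ~b) & b) = min(0.32, 0.74) = 0.32
~((a | ~b) & b): Gödel ¬ of 0.32 = 0 (operand ≠ 0)
(c -> ~((a | ~b) & b)): 0.6 > 0, so result = 0
((c -> ~((a | ~b) & b)) -> d): 0 ≤ 0.52, so result = 1
~b: Gödel ¬ of 0.74 = 0 (operand ≠ 0)
(b -> ~b): 0.74 > 0, so result = 0
~d: Gödel ¬ of 0.52 = 0 (operand ≠ 0)
(~d -> d): 0 ≤ 0.52, so result = 1
(c & (~d -> d)) = min(0.6, 1) = 0.6
((b -> ~b) | (c & (~d -> d))) = max(0, 0.6) = 0.6
~d: Gödel ¬ of 0.52 = 0 (operand ≠ 0)
(~d -> c): 0 ≤ 0.6, so result = 1
(d -> a): 0.52 > 0.32, so result = 0.32
((~d -> c) & (d -> a)) = min(1, 0.32) = 0.32
(d | ((~d -> c) & (d -> a))) = max(0.52, 0.32) = 0.52
(((b -> ~b) | (c & (~d -> d))) -> (d | ((~d -> c) & (d -> a)))): 0.6 > 0.52, so result = 0.52
(((c -> ~((a | ~b) & b)) -> d) -> (((b -> ~b) | (c & (~d -> d))) -> (d | ((~d -> c) & (d -> a))))): 1 > 0.52, so result = 0.52

0.52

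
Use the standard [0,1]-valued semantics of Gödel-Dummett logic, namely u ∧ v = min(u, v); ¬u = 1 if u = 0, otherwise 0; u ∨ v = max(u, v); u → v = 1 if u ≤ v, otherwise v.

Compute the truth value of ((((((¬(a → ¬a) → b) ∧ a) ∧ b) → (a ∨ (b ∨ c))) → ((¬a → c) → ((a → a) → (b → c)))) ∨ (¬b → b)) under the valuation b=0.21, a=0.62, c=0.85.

1.00

¬a: Gödel ¬ of 0.62 = 0 (operand ≠ 0)
(a → ¬a): 0.62 > 0, so result = 0
¬(a → ¬a): Gödel ¬ of 0 = 1 (operand is 0)
(¬(a → ¬a) → b): 1 > 0.21, so result = 0.21
((¬(a → ¬a) → b) ∧ a) = min(0.21, 0.62) = 0.21
(((¬(a → ¬a) → b) ∧ a) ∧ b) = min(0.21, 0.21) = 0.21
(b ∨ c) = max(0.21, 0.85) = 0.85
(a ∨ (b ∨ c)) = max(0.62, 0.85) = 0.85
((((¬(a → ¬a) → b) ∧ a) ∧ b) → (a ∨ (b ∨ c))): 0.21 ≤ 0.85, so result = 1
¬a: Gödel ¬ of 0.62 = 0 (operand ≠ 0)
(¬a → c): 0 ≤ 0.85, so result = 1
(a → a): 0.62 ≤ 0.62, so result = 1
(b → c): 0.21 ≤ 0.85, so result = 1
((a → a) → (b → c)): 1 ≤ 1, so result = 1
((¬a → c) → ((a → a) → (b → c))): 1 ≤ 1, so result = 1
(((((¬(a → ¬a) → b) ∧ a) ∧ b) → (a ∨ (b ∨ c))) → ((¬a → c) → ((a → a) → (b → c)))): 1 ≤ 1, so result = 1
¬b: Gödel ¬ of 0.21 = 0 (operand ≠ 0)
(¬b → b): 0 ≤ 0.21, so result = 1
((((((¬(a → ¬a) → b) ∧ a) ∧ b) → (a ∨ (b ∨ c))) → ((¬a → c) → ((a → a) → (b → c)))) ∨ (¬b → b)) = max(1, 1) = 1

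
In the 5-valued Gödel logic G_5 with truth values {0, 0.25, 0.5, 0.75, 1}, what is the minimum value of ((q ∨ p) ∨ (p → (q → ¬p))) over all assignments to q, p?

0.25

The minimum is attained at q = 0.25, p = 0.25:
  (q ∨ p) = max(0.25, 0.25) = 0.25
  ¬p: Gödel ¬ of 0.25 = 0 (operand ≠ 0)
  (q → ¬p): 0.25 > 0, so result = 0
  (p → (q → ¬p)): 0.25 > 0, so result = 0
  ((q ∨ p) ∨ (p → (q → ¬p))) = max(0.25, 0) = 0.25
Checking all 25 assignments confirms none give a value below 0.25.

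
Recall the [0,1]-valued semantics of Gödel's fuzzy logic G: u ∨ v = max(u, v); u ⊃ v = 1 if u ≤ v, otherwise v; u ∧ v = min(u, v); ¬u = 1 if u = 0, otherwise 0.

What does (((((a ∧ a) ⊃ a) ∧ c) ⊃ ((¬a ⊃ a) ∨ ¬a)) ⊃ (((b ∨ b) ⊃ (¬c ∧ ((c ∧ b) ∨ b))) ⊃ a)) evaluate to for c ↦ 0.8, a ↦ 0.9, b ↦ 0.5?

(a ∧ a) = min(0.9, 0.9) = 0.9
((a ∧ a) ⊃ a): 0.9 ≤ 0.9, so result = 1
(((a ∧ a) ⊃ a) ∧ c) = min(1, 0.8) = 0.8
¬a: Gödel ¬ of 0.9 = 0 (operand ≠ 0)
(¬a ⊃ a): 0 ≤ 0.9, so result = 1
¬a: Gödel ¬ of 0.9 = 0 (operand ≠ 0)
((¬a ⊃ a) ∨ ¬a) = max(1, 0) = 1
((((a ∧ a) ⊃ a) ∧ c) ⊃ ((¬a ⊃ a) ∨ ¬a)): 0.8 ≤ 1, so result = 1
(b ∨ b) = max(0.5, 0.5) = 0.5
¬c: Gödel ¬ of 0.8 = 0 (operand ≠ 0)
(c ∧ b) = min(0.8, 0.5) = 0.5
((c ∧ b) ∨ b) = max(0.5, 0.5) = 0.5
(¬c ∧ ((c ∧ b) ∨ b)) = min(0, 0.5) = 0
((b ∨ b) ⊃ (¬c ∧ ((c ∧ b) ∨ b))): 0.5 > 0, so result = 0
(((b ∨ b) ⊃ (¬c ∧ ((c ∧ b) ∨ b))) ⊃ a): 0 ≤ 0.9, so result = 1
(((((a ∧ a) ⊃ a) ∧ c) ⊃ ((¬a ⊃ a) ∨ ¬a)) ⊃ (((b ∨ b) ⊃ (¬c ∧ ((c ∧ b) ∨ b))) ⊃ a)): 1 ≤ 1, so result = 1

1.00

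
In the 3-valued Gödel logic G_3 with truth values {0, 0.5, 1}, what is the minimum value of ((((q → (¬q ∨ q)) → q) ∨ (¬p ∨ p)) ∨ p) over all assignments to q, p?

The minimum is attained at q = 0, p = 0.5:
  ¬q: Gödel ¬ of 0 = 1 (operand is 0)
  (¬q ∨ q) = max(1, 0) = 1
  (q → (¬q ∨ q)): 0 ≤ 1, so result = 1
  ((q → (¬q ∨ q)) → q): 1 > 0, so result = 0
  ¬p: Gödel ¬ of 0.5 = 0 (operand ≠ 0)
  (¬p ∨ p) = max(0, 0.5) = 0.5
  (((q → (¬q ∨ q)) → q) ∨ (¬p ∨ p)) = max(0, 0.5) = 0.5
  ((((q → (¬q ∨ q)) → q) ∨ (¬p ∨ p)) ∨ p) = max(0.5, 0.5) = 0.5
Checking all 9 assignments confirms none give a value below 0.50.

0.50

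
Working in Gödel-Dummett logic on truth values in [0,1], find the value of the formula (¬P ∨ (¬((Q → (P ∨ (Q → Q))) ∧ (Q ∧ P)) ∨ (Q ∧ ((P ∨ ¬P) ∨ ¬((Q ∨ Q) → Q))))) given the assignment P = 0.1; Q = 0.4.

0.10

¬P: Gödel ¬ of 0.1 = 0 (operand ≠ 0)
(Q → Q): 0.4 ≤ 0.4, so result = 1
(P ∨ (Q → Q)) = max(0.1, 1) = 1
(Q → (P ∨ (Q → Q))): 0.4 ≤ 1, so result = 1
(Q ∧ P) = min(0.4, 0.1) = 0.1
((Q → (P ∨ (Q → Q))) ∧ (Q ∧ P)) = min(1, 0.1) = 0.1
¬((Q → (P ∨ (Q → Q))) ∧ (Q ∧ P)): Gödel ¬ of 0.1 = 0 (operand ≠ 0)
¬P: Gödel ¬ of 0.1 = 0 (operand ≠ 0)
(P ∨ ¬P) = max(0.1, 0) = 0.1
(Q ∨ Q) = max(0.4, 0.4) = 0.4
((Q ∨ Q) → Q): 0.4 ≤ 0.4, so result = 1
¬((Q ∨ Q) → Q): Gödel ¬ of 1 = 0 (operand ≠ 0)
((P ∨ ¬P) ∨ ¬((Q ∨ Q) → Q)) = max(0.1, 0) = 0.1
(Q ∧ ((P ∨ ¬P) ∨ ¬((Q ∨ Q) → Q))) = min(0.4, 0.1) = 0.1
(¬((Q → (P ∨ (Q → Q))) ∧ (Q ∧ P)) ∨ (Q ∧ ((P ∨ ¬P) ∨ ¬((Q ∨ Q) → Q)))) = max(0, 0.1) = 0.1
(¬P ∨ (¬((Q → (P ∨ (Q → Q))) ∧ (Q ∧ P)) ∨ (Q ∧ ((P ∨ ¬P) ∨ ¬((Q ∨ Q) → Q))))) = max(0, 0.1) = 0.1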